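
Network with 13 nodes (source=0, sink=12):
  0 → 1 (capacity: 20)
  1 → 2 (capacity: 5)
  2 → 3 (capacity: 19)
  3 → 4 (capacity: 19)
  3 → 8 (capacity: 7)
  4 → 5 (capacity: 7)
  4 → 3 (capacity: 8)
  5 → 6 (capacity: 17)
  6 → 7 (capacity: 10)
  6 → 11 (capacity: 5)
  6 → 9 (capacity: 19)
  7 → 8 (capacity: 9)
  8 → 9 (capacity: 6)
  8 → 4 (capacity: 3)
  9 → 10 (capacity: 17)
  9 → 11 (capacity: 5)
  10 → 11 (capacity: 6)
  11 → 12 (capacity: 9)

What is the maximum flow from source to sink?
Maximum flow = 5

Max flow: 5

Flow assignment:
  0 → 1: 5/20
  1 → 2: 5/5
  2 → 3: 5/19
  3 → 8: 5/7
  8 → 9: 5/6
  9 → 11: 5/5
  11 → 12: 5/9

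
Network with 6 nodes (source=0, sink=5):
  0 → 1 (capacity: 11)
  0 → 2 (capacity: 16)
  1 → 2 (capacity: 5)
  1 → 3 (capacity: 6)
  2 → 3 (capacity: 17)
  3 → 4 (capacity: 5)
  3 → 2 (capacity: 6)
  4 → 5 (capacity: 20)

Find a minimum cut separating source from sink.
Min cut value = 5, edges: (3,4)

Min cut value: 5
Partition: S = [0, 1, 2, 3], T = [4, 5]
Cut edges: (3,4)

By max-flow min-cut theorem, max flow = min cut = 5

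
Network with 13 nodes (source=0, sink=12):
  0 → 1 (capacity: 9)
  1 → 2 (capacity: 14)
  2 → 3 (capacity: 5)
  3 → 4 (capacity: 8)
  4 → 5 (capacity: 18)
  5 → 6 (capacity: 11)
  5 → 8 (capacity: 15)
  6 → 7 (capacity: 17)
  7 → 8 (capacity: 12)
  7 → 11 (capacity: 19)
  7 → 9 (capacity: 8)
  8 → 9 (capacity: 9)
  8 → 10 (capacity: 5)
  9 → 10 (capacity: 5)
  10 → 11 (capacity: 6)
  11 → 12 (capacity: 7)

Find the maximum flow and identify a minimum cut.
Max flow = 5, Min cut edges: (2,3)

Maximum flow: 5
Minimum cut: (2,3)
Partition: S = [0, 1, 2], T = [3, 4, 5, 6, 7, 8, 9, 10, 11, 12]

Max-flow min-cut theorem verified: both equal 5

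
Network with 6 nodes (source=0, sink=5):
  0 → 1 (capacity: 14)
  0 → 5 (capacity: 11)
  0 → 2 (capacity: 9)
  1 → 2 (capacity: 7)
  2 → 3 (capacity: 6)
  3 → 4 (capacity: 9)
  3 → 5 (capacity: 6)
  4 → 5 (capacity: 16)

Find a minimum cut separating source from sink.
Min cut value = 17, edges: (0,5), (2,3)

Min cut value: 17
Partition: S = [0, 1, 2], T = [3, 4, 5]
Cut edges: (0,5), (2,3)

By max-flow min-cut theorem, max flow = min cut = 17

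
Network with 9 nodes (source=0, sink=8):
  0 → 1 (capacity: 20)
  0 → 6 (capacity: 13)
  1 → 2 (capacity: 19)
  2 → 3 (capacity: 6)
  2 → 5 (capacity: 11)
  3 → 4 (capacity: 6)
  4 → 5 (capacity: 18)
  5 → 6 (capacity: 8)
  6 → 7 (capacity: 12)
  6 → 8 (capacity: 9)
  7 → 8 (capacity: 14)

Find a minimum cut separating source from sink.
Min cut value = 21, edges: (6,7), (6,8)

Min cut value: 21
Partition: S = [0, 1, 2, 3, 4, 5, 6], T = [7, 8]
Cut edges: (6,7), (6,8)

By max-flow min-cut theorem, max flow = min cut = 21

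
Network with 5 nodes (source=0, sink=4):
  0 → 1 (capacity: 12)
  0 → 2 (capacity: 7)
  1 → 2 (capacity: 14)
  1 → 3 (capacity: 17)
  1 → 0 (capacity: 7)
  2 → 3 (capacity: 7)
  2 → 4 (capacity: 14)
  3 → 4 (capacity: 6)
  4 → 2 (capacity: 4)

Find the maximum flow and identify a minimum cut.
Max flow = 19, Min cut edges: (0,1), (0,2)

Maximum flow: 19
Minimum cut: (0,1), (0,2)
Partition: S = [0], T = [1, 2, 3, 4]

Max-flow min-cut theorem verified: both equal 19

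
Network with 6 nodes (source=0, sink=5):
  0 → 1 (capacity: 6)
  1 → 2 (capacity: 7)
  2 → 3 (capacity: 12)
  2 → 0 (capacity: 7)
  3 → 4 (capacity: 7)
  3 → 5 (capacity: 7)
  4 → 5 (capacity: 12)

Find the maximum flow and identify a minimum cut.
Max flow = 6, Min cut edges: (0,1)

Maximum flow: 6
Minimum cut: (0,1)
Partition: S = [0], T = [1, 2, 3, 4, 5]

Max-flow min-cut theorem verified: both equal 6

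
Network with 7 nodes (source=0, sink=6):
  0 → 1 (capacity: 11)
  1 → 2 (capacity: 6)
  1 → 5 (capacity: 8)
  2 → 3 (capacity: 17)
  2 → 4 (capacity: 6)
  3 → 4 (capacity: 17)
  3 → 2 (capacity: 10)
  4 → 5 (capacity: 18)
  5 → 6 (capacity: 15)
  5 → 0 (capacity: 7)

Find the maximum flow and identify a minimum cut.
Max flow = 11, Min cut edges: (0,1)

Maximum flow: 11
Minimum cut: (0,1)
Partition: S = [0], T = [1, 2, 3, 4, 5, 6]

Max-flow min-cut theorem verified: both equal 11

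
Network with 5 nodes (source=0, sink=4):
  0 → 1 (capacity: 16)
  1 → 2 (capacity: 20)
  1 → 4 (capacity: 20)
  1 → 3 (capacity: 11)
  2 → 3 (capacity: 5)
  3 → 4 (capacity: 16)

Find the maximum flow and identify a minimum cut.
Max flow = 16, Min cut edges: (0,1)

Maximum flow: 16
Minimum cut: (0,1)
Partition: S = [0], T = [1, 2, 3, 4]

Max-flow min-cut theorem verified: both equal 16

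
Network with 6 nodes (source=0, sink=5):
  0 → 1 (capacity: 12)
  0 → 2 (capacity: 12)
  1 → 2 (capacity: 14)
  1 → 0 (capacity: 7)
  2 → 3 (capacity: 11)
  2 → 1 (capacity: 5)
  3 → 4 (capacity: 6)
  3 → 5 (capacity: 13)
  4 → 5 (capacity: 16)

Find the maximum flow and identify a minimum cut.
Max flow = 11, Min cut edges: (2,3)

Maximum flow: 11
Minimum cut: (2,3)
Partition: S = [0, 1, 2], T = [3, 4, 5]

Max-flow min-cut theorem verified: both equal 11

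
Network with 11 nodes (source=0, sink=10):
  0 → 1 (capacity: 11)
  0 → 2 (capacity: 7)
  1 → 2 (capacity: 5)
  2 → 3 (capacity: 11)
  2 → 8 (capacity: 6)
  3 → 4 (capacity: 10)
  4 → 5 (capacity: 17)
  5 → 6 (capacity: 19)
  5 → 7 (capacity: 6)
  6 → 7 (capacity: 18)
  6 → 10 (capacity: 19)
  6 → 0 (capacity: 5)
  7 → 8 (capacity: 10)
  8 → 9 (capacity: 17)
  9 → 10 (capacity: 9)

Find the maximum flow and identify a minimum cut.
Max flow = 12, Min cut edges: (0,2), (1,2)

Maximum flow: 12
Minimum cut: (0,2), (1,2)
Partition: S = [0, 1], T = [2, 3, 4, 5, 6, 7, 8, 9, 10]

Max-flow min-cut theorem verified: both equal 12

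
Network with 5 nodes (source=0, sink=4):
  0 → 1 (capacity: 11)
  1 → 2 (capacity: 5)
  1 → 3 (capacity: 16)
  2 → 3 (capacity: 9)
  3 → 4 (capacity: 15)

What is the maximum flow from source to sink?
Maximum flow = 11

Max flow: 11

Flow assignment:
  0 → 1: 11/11
  1 → 3: 11/16
  3 → 4: 11/15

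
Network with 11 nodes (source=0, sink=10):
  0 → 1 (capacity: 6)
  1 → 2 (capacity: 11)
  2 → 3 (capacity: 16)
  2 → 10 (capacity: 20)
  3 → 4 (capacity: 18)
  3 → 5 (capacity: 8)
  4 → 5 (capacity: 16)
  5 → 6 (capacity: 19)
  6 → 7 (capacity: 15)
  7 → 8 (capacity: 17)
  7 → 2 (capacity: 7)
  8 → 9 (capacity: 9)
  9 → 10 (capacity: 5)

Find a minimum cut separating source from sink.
Min cut value = 6, edges: (0,1)

Min cut value: 6
Partition: S = [0], T = [1, 2, 3, 4, 5, 6, 7, 8, 9, 10]
Cut edges: (0,1)

By max-flow min-cut theorem, max flow = min cut = 6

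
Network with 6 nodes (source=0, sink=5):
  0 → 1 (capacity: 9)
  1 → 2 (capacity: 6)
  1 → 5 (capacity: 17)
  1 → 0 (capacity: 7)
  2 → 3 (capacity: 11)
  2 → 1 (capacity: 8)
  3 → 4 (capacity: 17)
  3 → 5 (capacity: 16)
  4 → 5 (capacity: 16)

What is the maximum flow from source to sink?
Maximum flow = 9

Max flow: 9

Flow assignment:
  0 → 1: 9/9
  1 → 5: 9/17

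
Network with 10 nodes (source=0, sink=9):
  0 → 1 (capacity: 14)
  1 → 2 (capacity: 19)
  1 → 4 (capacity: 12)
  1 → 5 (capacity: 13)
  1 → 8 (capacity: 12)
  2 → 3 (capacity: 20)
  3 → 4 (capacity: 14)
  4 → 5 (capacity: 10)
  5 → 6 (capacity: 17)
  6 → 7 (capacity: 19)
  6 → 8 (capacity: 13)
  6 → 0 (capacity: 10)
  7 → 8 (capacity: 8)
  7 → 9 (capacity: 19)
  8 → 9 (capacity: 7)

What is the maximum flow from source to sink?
Maximum flow = 14

Max flow: 14

Flow assignment:
  0 → 1: 14/14
  1 → 5: 7/13
  1 → 8: 7/12
  5 → 6: 7/17
  6 → 7: 7/19
  7 → 9: 7/19
  8 → 9: 7/7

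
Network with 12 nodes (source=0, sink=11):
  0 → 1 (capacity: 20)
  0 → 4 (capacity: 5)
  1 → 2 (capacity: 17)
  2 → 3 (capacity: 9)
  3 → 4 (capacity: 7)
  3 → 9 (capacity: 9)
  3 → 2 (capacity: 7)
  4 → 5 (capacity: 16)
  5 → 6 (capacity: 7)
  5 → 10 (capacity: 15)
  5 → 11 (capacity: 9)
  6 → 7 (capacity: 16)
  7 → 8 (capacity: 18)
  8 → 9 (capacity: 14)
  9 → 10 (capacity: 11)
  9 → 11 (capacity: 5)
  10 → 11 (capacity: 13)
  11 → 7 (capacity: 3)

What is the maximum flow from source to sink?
Maximum flow = 14

Max flow: 14

Flow assignment:
  0 → 1: 9/20
  0 → 4: 5/5
  1 → 2: 9/17
  2 → 3: 9/9
  3 → 9: 9/9
  4 → 5: 5/16
  5 → 11: 5/9
  9 → 10: 4/11
  9 → 11: 5/5
  10 → 11: 4/13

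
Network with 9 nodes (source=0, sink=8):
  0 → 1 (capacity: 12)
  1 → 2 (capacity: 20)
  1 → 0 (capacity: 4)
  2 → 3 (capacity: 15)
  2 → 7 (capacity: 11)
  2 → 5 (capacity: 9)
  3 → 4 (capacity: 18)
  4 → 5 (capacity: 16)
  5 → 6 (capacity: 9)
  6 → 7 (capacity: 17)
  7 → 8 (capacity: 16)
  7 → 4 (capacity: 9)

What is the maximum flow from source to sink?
Maximum flow = 12

Max flow: 12

Flow assignment:
  0 → 1: 12/12
  1 → 2: 12/20
  2 → 7: 11/11
  2 → 5: 1/9
  5 → 6: 1/9
  6 → 7: 1/17
  7 → 8: 12/16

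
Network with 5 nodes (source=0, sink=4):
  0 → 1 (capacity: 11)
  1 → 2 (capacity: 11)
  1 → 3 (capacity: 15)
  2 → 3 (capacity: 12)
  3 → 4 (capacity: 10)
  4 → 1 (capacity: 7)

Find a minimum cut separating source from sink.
Min cut value = 10, edges: (3,4)

Min cut value: 10
Partition: S = [0, 1, 2, 3], T = [4]
Cut edges: (3,4)

By max-flow min-cut theorem, max flow = min cut = 10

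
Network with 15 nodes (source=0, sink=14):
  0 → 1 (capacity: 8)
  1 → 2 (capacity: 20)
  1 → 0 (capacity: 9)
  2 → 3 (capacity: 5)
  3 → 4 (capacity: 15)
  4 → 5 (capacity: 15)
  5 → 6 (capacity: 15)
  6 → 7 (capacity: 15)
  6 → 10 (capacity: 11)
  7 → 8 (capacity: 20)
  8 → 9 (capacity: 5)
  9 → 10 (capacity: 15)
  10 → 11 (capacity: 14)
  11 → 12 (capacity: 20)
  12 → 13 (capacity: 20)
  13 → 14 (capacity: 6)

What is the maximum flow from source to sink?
Maximum flow = 5

Max flow: 5

Flow assignment:
  0 → 1: 5/8
  1 → 2: 5/20
  2 → 3: 5/5
  3 → 4: 5/15
  4 → 5: 5/15
  5 → 6: 5/15
  6 → 10: 5/11
  10 → 11: 5/14
  11 → 12: 5/20
  12 → 13: 5/20
  13 → 14: 5/6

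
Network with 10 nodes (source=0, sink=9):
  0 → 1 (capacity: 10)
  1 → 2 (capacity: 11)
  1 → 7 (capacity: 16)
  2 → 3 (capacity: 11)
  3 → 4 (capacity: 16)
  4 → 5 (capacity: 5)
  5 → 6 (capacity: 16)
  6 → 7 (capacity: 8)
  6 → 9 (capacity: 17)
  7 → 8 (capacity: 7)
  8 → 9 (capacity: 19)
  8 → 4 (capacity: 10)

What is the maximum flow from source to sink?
Maximum flow = 10

Max flow: 10

Flow assignment:
  0 → 1: 10/10
  1 → 2: 3/11
  1 → 7: 7/16
  2 → 3: 3/11
  3 → 4: 3/16
  4 → 5: 3/5
  5 → 6: 3/16
  6 → 9: 3/17
  7 → 8: 7/7
  8 → 9: 7/19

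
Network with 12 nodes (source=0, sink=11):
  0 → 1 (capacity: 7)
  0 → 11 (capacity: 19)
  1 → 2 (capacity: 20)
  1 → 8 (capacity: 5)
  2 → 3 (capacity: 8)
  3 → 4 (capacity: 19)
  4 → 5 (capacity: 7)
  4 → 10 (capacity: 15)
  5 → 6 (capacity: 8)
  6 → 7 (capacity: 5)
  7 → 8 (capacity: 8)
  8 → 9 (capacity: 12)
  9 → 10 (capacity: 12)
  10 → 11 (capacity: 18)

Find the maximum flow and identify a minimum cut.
Max flow = 26, Min cut edges: (0,1), (0,11)

Maximum flow: 26
Minimum cut: (0,1), (0,11)
Partition: S = [0], T = [1, 2, 3, 4, 5, 6, 7, 8, 9, 10, 11]

Max-flow min-cut theorem verified: both equal 26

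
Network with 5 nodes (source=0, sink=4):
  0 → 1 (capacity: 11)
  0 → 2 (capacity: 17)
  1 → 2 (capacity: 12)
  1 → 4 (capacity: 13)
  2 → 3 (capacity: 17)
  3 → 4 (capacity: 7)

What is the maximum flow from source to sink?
Maximum flow = 18

Max flow: 18

Flow assignment:
  0 → 1: 11/11
  0 → 2: 7/17
  1 → 4: 11/13
  2 → 3: 7/17
  3 → 4: 7/7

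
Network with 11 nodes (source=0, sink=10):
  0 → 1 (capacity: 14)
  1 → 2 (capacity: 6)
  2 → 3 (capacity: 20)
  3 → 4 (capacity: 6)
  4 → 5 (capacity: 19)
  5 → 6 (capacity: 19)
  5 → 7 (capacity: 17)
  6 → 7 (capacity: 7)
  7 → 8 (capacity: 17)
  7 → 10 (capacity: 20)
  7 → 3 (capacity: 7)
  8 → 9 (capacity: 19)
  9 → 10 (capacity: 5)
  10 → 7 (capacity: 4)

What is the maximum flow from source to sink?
Maximum flow = 6

Max flow: 6

Flow assignment:
  0 → 1: 6/14
  1 → 2: 6/6
  2 → 3: 6/20
  3 → 4: 6/6
  4 → 5: 6/19
  5 → 7: 6/17
  7 → 10: 6/20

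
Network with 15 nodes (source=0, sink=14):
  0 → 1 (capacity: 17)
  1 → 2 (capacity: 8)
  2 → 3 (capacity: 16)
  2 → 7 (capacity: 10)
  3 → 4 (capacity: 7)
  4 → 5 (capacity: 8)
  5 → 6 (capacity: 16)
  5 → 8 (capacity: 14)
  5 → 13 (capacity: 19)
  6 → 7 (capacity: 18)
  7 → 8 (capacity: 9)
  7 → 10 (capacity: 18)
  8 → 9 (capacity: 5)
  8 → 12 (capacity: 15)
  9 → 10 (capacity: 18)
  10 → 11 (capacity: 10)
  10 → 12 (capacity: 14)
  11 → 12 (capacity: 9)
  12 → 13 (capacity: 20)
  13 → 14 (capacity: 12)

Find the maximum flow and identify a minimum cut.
Max flow = 8, Min cut edges: (1,2)

Maximum flow: 8
Minimum cut: (1,2)
Partition: S = [0, 1], T = [2, 3, 4, 5, 6, 7, 8, 9, 10, 11, 12, 13, 14]

Max-flow min-cut theorem verified: both equal 8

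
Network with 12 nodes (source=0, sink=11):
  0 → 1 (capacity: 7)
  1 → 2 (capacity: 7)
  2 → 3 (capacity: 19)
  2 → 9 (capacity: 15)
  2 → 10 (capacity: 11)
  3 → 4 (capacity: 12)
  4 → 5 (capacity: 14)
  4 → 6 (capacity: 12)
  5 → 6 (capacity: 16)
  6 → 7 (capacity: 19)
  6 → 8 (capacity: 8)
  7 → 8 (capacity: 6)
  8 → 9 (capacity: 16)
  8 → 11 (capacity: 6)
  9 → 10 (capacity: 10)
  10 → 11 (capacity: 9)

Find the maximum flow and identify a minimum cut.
Max flow = 7, Min cut edges: (1,2)

Maximum flow: 7
Minimum cut: (1,2)
Partition: S = [0, 1], T = [2, 3, 4, 5, 6, 7, 8, 9, 10, 11]

Max-flow min-cut theorem verified: both equal 7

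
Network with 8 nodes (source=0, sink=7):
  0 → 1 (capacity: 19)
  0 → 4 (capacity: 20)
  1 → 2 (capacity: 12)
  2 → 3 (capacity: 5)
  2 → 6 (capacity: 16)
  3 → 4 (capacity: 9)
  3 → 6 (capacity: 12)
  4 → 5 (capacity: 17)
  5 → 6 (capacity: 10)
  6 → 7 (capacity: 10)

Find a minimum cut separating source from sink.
Min cut value = 10, edges: (6,7)

Min cut value: 10
Partition: S = [0, 1, 2, 3, 4, 5, 6], T = [7]
Cut edges: (6,7)

By max-flow min-cut theorem, max flow = min cut = 10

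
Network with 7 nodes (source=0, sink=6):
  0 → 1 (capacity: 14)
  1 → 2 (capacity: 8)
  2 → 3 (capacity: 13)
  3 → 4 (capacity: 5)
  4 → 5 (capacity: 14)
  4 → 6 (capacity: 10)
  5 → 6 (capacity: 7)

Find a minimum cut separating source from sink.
Min cut value = 5, edges: (3,4)

Min cut value: 5
Partition: S = [0, 1, 2, 3], T = [4, 5, 6]
Cut edges: (3,4)

By max-flow min-cut theorem, max flow = min cut = 5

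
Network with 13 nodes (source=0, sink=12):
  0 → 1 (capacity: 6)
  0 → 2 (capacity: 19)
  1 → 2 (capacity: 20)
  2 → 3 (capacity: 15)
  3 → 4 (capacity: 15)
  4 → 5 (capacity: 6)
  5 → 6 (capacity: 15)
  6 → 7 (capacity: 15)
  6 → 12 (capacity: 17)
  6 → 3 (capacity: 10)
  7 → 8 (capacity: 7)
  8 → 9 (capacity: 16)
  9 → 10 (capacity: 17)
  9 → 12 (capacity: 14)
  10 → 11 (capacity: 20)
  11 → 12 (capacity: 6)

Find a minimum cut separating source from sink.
Min cut value = 6, edges: (4,5)

Min cut value: 6
Partition: S = [0, 1, 2, 3, 4], T = [5, 6, 7, 8, 9, 10, 11, 12]
Cut edges: (4,5)

By max-flow min-cut theorem, max flow = min cut = 6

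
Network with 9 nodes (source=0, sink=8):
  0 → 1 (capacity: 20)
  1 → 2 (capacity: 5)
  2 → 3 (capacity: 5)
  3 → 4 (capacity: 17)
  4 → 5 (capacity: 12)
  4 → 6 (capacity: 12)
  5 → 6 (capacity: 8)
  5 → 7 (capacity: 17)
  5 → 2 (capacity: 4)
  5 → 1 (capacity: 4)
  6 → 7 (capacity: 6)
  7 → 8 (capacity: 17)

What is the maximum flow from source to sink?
Maximum flow = 5

Max flow: 5

Flow assignment:
  0 → 1: 5/20
  1 → 2: 5/5
  2 → 3: 5/5
  3 → 4: 5/17
  4 → 5: 5/12
  5 → 7: 5/17
  7 → 8: 5/17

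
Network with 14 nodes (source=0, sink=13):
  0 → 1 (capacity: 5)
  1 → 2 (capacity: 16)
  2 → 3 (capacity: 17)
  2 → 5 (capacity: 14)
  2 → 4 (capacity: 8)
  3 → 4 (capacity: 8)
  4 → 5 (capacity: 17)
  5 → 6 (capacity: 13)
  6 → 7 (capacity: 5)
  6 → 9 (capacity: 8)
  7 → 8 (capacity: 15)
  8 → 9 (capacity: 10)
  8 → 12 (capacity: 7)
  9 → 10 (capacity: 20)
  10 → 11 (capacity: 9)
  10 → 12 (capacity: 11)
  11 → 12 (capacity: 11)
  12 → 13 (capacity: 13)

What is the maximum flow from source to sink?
Maximum flow = 5

Max flow: 5

Flow assignment:
  0 → 1: 5/5
  1 → 2: 5/16
  2 → 5: 5/14
  5 → 6: 5/13
  6 → 7: 5/5
  7 → 8: 5/15
  8 → 12: 5/7
  12 → 13: 5/13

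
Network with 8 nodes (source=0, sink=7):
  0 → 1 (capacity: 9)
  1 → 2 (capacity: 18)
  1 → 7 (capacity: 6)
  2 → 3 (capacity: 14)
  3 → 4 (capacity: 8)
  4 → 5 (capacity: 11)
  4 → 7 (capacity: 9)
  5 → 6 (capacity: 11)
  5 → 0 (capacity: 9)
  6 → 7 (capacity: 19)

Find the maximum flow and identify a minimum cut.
Max flow = 9, Min cut edges: (0,1)

Maximum flow: 9
Minimum cut: (0,1)
Partition: S = [0], T = [1, 2, 3, 4, 5, 6, 7]

Max-flow min-cut theorem verified: both equal 9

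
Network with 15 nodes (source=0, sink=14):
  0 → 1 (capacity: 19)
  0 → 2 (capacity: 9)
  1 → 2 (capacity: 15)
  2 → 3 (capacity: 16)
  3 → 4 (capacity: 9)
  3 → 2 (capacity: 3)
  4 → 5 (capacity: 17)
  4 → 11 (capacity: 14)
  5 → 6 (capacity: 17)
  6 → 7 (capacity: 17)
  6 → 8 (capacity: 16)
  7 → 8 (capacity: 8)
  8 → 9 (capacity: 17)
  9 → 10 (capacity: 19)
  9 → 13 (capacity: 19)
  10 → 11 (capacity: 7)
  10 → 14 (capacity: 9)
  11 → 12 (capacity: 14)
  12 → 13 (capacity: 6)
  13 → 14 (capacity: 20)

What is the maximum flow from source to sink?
Maximum flow = 9

Max flow: 9

Flow assignment:
  0 → 1: 9/19
  1 → 2: 9/15
  2 → 3: 9/16
  3 → 4: 9/9
  4 → 5: 3/17
  4 → 11: 6/14
  5 → 6: 3/17
  6 → 8: 3/16
  8 → 9: 3/17
  9 → 10: 3/19
  10 → 14: 3/9
  11 → 12: 6/14
  12 → 13: 6/6
  13 → 14: 6/20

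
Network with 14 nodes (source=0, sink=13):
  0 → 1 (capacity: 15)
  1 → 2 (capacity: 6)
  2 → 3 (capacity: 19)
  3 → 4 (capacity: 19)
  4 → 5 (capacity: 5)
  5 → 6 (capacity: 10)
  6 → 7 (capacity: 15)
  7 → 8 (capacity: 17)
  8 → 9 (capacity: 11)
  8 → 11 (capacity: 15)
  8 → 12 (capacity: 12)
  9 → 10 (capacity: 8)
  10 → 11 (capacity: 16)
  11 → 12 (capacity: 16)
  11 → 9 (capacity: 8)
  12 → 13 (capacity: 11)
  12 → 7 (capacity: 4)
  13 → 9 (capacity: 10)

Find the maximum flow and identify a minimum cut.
Max flow = 5, Min cut edges: (4,5)

Maximum flow: 5
Minimum cut: (4,5)
Partition: S = [0, 1, 2, 3, 4], T = [5, 6, 7, 8, 9, 10, 11, 12, 13]

Max-flow min-cut theorem verified: both equal 5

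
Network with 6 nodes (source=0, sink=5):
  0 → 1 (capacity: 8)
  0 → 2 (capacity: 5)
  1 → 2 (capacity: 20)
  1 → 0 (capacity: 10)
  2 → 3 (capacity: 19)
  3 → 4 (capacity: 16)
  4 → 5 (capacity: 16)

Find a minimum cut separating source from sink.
Min cut value = 13, edges: (0,1), (0,2)

Min cut value: 13
Partition: S = [0], T = [1, 2, 3, 4, 5]
Cut edges: (0,1), (0,2)

By max-flow min-cut theorem, max flow = min cut = 13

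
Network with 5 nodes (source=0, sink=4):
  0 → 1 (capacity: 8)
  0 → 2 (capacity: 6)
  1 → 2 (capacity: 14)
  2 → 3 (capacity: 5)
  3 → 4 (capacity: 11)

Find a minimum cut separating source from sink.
Min cut value = 5, edges: (2,3)

Min cut value: 5
Partition: S = [0, 1, 2], T = [3, 4]
Cut edges: (2,3)

By max-flow min-cut theorem, max flow = min cut = 5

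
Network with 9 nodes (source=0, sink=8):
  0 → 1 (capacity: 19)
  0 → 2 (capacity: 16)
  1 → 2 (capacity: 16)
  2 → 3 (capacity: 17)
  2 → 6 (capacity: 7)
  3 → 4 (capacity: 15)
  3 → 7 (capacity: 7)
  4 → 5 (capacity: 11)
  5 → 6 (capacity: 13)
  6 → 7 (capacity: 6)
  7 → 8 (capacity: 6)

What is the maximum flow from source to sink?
Maximum flow = 6

Max flow: 6

Flow assignment:
  0 → 1: 6/19
  1 → 2: 6/16
  2 → 3: 6/17
  3 → 4: 6/15
  4 → 5: 6/11
  5 → 6: 6/13
  6 → 7: 6/6
  7 → 8: 6/6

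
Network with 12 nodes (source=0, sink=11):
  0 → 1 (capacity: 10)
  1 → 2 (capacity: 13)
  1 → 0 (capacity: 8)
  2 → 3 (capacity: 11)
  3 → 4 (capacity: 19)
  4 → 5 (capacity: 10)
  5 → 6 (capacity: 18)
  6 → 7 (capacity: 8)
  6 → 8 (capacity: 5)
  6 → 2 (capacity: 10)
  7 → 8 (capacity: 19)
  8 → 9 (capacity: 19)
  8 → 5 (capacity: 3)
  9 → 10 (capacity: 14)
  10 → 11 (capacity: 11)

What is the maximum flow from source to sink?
Maximum flow = 10

Max flow: 10

Flow assignment:
  0 → 1: 10/10
  1 → 2: 10/13
  2 → 3: 10/11
  3 → 4: 10/19
  4 → 5: 10/10
  5 → 6: 10/18
  6 → 7: 5/8
  6 → 8: 5/5
  7 → 8: 5/19
  8 → 9: 10/19
  9 → 10: 10/14
  10 → 11: 10/11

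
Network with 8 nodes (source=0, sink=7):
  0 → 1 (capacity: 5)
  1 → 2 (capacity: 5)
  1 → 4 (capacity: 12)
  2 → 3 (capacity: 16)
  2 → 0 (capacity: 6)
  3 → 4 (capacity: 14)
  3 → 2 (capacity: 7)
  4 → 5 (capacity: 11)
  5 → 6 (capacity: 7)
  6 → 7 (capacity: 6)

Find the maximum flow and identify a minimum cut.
Max flow = 5, Min cut edges: (0,1)

Maximum flow: 5
Minimum cut: (0,1)
Partition: S = [0], T = [1, 2, 3, 4, 5, 6, 7]

Max-flow min-cut theorem verified: both equal 5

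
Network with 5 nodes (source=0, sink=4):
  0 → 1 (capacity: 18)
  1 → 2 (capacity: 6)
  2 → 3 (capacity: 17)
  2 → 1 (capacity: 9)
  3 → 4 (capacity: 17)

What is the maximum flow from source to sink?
Maximum flow = 6

Max flow: 6

Flow assignment:
  0 → 1: 6/18
  1 → 2: 6/6
  2 → 3: 6/17
  3 → 4: 6/17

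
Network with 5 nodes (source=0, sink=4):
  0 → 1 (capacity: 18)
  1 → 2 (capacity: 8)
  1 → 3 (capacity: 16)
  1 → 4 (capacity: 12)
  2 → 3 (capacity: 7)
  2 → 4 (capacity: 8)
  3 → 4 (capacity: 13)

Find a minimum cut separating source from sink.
Min cut value = 18, edges: (0,1)

Min cut value: 18
Partition: S = [0], T = [1, 2, 3, 4]
Cut edges: (0,1)

By max-flow min-cut theorem, max flow = min cut = 18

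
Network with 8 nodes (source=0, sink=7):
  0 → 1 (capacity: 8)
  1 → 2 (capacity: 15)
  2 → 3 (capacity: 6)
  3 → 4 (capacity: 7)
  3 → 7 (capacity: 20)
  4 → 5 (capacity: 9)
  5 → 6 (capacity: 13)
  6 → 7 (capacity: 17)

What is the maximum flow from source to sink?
Maximum flow = 6

Max flow: 6

Flow assignment:
  0 → 1: 6/8
  1 → 2: 6/15
  2 → 3: 6/6
  3 → 7: 6/20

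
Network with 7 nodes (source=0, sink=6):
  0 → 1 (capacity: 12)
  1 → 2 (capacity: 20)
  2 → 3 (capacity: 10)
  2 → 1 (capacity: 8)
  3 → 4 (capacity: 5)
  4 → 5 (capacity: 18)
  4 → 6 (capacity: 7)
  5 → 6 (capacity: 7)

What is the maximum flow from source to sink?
Maximum flow = 5

Max flow: 5

Flow assignment:
  0 → 1: 5/12
  1 → 2: 5/20
  2 → 3: 5/10
  3 → 4: 5/5
  4 → 6: 5/7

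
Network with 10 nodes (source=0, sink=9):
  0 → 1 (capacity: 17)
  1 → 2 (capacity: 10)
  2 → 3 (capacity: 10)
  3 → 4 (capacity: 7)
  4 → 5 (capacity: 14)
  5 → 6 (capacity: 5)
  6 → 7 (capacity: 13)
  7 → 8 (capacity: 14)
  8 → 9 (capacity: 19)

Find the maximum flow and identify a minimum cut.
Max flow = 5, Min cut edges: (5,6)

Maximum flow: 5
Minimum cut: (5,6)
Partition: S = [0, 1, 2, 3, 4, 5], T = [6, 7, 8, 9]

Max-flow min-cut theorem verified: both equal 5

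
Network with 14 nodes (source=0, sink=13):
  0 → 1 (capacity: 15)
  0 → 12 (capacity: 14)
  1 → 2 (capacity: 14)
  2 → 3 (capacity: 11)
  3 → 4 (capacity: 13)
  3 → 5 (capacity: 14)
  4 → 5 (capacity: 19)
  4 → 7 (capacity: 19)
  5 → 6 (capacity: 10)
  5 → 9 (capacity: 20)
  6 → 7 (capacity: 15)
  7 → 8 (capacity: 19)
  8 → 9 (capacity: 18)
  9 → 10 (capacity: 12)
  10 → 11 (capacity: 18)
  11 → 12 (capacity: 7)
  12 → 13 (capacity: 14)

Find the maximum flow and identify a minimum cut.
Max flow = 14, Min cut edges: (12,13)

Maximum flow: 14
Minimum cut: (12,13)
Partition: S = [0, 1, 2, 3, 4, 5, 6, 7, 8, 9, 10, 11, 12], T = [13]

Max-flow min-cut theorem verified: both equal 14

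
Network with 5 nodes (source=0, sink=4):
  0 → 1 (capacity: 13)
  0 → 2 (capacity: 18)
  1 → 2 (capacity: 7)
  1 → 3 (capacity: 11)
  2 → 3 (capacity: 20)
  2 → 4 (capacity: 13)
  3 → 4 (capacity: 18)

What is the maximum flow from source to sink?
Maximum flow = 31

Max flow: 31

Flow assignment:
  0 → 1: 13/13
  0 → 2: 18/18
  1 → 2: 7/7
  1 → 3: 6/11
  2 → 3: 12/20
  2 → 4: 13/13
  3 → 4: 18/18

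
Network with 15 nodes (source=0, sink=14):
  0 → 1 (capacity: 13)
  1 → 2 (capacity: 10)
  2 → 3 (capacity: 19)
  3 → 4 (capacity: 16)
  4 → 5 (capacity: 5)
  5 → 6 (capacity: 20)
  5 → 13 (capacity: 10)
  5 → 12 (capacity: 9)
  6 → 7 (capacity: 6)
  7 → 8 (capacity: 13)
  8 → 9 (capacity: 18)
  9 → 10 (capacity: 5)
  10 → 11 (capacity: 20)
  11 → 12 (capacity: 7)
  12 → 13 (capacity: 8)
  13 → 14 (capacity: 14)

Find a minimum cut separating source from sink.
Min cut value = 5, edges: (4,5)

Min cut value: 5
Partition: S = [0, 1, 2, 3, 4], T = [5, 6, 7, 8, 9, 10, 11, 12, 13, 14]
Cut edges: (4,5)

By max-flow min-cut theorem, max flow = min cut = 5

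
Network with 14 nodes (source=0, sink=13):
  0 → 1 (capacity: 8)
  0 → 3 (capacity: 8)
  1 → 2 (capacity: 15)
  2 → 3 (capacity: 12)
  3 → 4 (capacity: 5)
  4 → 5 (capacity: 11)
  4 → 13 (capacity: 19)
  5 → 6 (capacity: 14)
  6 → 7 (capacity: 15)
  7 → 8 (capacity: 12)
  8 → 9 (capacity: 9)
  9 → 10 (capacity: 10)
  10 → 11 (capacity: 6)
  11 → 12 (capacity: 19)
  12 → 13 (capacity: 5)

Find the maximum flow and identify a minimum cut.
Max flow = 5, Min cut edges: (3,4)

Maximum flow: 5
Minimum cut: (3,4)
Partition: S = [0, 1, 2, 3], T = [4, 5, 6, 7, 8, 9, 10, 11, 12, 13]

Max-flow min-cut theorem verified: both equal 5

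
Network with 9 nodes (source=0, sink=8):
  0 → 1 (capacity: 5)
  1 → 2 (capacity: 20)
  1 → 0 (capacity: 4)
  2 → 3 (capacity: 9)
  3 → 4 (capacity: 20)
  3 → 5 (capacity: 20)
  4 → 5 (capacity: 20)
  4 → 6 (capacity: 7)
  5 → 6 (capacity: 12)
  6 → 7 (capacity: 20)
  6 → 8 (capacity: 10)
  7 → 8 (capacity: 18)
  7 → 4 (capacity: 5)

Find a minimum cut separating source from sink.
Min cut value = 5, edges: (0,1)

Min cut value: 5
Partition: S = [0], T = [1, 2, 3, 4, 5, 6, 7, 8]
Cut edges: (0,1)

By max-flow min-cut theorem, max flow = min cut = 5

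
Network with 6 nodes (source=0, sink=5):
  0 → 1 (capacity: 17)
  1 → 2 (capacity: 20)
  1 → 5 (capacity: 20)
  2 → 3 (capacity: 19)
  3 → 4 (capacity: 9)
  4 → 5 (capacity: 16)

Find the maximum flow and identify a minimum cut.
Max flow = 17, Min cut edges: (0,1)

Maximum flow: 17
Minimum cut: (0,1)
Partition: S = [0], T = [1, 2, 3, 4, 5]

Max-flow min-cut theorem verified: both equal 17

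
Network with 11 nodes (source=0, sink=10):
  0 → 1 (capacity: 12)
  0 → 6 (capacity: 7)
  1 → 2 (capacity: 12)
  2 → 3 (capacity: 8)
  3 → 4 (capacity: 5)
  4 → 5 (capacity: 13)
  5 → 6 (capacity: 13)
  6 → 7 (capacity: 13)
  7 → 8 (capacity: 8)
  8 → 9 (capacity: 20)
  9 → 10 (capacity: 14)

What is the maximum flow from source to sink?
Maximum flow = 8

Max flow: 8

Flow assignment:
  0 → 1: 5/12
  0 → 6: 3/7
  1 → 2: 5/12
  2 → 3: 5/8
  3 → 4: 5/5
  4 → 5: 5/13
  5 → 6: 5/13
  6 → 7: 8/13
  7 → 8: 8/8
  8 → 9: 8/20
  9 → 10: 8/14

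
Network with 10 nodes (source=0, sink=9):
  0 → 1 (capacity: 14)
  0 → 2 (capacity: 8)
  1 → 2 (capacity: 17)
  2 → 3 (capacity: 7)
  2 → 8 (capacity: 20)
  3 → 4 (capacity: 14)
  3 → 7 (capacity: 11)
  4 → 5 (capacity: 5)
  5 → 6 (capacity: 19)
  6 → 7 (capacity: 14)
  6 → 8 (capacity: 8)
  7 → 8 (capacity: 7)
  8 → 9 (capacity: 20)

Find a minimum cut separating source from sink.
Min cut value = 20, edges: (8,9)

Min cut value: 20
Partition: S = [0, 1, 2, 3, 4, 5, 6, 7, 8], T = [9]
Cut edges: (8,9)

By max-flow min-cut theorem, max flow = min cut = 20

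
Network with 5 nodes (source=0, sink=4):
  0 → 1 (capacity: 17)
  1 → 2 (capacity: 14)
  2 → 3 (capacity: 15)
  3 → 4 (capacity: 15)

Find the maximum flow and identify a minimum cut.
Max flow = 14, Min cut edges: (1,2)

Maximum flow: 14
Minimum cut: (1,2)
Partition: S = [0, 1], T = [2, 3, 4]

Max-flow min-cut theorem verified: both equal 14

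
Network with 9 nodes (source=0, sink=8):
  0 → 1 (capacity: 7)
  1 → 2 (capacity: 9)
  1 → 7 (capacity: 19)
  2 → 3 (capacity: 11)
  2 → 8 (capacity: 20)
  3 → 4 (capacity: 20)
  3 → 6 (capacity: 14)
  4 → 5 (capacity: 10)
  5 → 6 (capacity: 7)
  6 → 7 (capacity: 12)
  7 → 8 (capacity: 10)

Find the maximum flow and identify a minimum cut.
Max flow = 7, Min cut edges: (0,1)

Maximum flow: 7
Minimum cut: (0,1)
Partition: S = [0], T = [1, 2, 3, 4, 5, 6, 7, 8]

Max-flow min-cut theorem verified: both equal 7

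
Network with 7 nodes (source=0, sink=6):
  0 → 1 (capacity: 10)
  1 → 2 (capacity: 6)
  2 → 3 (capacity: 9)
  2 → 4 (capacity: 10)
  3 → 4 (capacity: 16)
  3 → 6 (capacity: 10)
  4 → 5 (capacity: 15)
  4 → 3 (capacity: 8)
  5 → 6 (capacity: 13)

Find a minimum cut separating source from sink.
Min cut value = 6, edges: (1,2)

Min cut value: 6
Partition: S = [0, 1], T = [2, 3, 4, 5, 6]
Cut edges: (1,2)

By max-flow min-cut theorem, max flow = min cut = 6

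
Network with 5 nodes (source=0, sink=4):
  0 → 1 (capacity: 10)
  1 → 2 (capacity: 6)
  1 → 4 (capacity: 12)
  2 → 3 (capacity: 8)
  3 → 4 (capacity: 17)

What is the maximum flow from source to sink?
Maximum flow = 10

Max flow: 10

Flow assignment:
  0 → 1: 10/10
  1 → 4: 10/12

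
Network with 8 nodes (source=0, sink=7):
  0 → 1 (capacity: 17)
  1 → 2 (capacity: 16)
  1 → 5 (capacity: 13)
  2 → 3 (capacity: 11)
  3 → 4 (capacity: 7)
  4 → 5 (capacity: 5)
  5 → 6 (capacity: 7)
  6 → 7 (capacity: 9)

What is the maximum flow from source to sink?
Maximum flow = 7

Max flow: 7

Flow assignment:
  0 → 1: 7/17
  1 → 2: 4/16
  1 → 5: 3/13
  2 → 3: 4/11
  3 → 4: 4/7
  4 → 5: 4/5
  5 → 6: 7/7
  6 → 7: 7/9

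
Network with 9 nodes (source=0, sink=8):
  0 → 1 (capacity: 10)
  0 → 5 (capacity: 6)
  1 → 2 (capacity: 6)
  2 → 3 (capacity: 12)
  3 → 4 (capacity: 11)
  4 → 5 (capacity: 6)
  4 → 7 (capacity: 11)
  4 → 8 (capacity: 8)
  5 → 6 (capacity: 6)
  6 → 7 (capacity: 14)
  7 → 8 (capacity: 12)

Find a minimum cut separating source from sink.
Min cut value = 12, edges: (1,2), (5,6)

Min cut value: 12
Partition: S = [0, 1, 5], T = [2, 3, 4, 6, 7, 8]
Cut edges: (1,2), (5,6)

By max-flow min-cut theorem, max flow = min cut = 12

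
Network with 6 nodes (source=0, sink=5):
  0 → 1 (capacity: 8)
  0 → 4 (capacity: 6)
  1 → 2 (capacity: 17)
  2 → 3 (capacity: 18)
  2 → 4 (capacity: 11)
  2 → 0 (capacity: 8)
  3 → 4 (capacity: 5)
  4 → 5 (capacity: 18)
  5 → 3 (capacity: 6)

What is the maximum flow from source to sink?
Maximum flow = 14

Max flow: 14

Flow assignment:
  0 → 1: 8/8
  0 → 4: 6/6
  1 → 2: 8/17
  2 → 4: 8/11
  4 → 5: 14/18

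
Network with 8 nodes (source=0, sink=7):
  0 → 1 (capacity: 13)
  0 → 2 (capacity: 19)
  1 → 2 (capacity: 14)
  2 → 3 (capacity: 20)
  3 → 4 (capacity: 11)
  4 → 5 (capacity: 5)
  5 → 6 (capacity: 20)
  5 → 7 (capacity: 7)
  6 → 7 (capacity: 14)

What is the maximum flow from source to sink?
Maximum flow = 5

Max flow: 5

Flow assignment:
  0 → 1: 1/13
  0 → 2: 4/19
  1 → 2: 1/14
  2 → 3: 5/20
  3 → 4: 5/11
  4 → 5: 5/5
  5 → 7: 5/7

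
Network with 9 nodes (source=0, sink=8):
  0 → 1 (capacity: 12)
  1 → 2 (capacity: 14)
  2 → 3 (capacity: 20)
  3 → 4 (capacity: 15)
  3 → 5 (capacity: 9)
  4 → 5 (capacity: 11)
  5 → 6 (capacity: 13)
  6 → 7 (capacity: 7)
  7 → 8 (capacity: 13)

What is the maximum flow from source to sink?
Maximum flow = 7

Max flow: 7

Flow assignment:
  0 → 1: 7/12
  1 → 2: 7/14
  2 → 3: 7/20
  3 → 4: 3/15
  3 → 5: 4/9
  4 → 5: 3/11
  5 → 6: 7/13
  6 → 7: 7/7
  7 → 8: 7/13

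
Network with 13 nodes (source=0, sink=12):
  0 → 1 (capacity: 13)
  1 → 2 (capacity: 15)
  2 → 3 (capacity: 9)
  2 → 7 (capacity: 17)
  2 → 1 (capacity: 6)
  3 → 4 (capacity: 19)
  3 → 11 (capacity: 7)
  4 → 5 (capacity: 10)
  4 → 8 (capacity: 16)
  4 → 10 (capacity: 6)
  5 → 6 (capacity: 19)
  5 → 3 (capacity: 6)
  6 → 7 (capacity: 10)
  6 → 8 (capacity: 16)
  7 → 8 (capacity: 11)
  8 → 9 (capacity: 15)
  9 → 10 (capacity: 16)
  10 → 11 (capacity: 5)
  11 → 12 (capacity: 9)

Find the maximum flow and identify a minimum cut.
Max flow = 9, Min cut edges: (11,12)

Maximum flow: 9
Minimum cut: (11,12)
Partition: S = [0, 1, 2, 3, 4, 5, 6, 7, 8, 9, 10, 11], T = [12]

Max-flow min-cut theorem verified: both equal 9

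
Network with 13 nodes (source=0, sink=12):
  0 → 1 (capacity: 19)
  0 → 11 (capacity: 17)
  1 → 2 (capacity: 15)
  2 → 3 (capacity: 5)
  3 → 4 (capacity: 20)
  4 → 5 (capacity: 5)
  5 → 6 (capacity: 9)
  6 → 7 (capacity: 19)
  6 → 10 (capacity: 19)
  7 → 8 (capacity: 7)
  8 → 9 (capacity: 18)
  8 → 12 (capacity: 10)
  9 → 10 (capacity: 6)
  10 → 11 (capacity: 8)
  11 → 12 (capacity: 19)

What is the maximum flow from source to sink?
Maximum flow = 22

Max flow: 22

Flow assignment:
  0 → 1: 5/19
  0 → 11: 17/17
  1 → 2: 5/15
  2 → 3: 5/5
  3 → 4: 5/20
  4 → 5: 5/5
  5 → 6: 5/9
  6 → 7: 5/19
  7 → 8: 5/7
  8 → 12: 5/10
  11 → 12: 17/19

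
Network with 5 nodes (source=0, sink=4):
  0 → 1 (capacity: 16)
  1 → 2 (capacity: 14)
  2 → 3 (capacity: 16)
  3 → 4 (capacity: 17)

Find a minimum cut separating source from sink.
Min cut value = 14, edges: (1,2)

Min cut value: 14
Partition: S = [0, 1], T = [2, 3, 4]
Cut edges: (1,2)

By max-flow min-cut theorem, max flow = min cut = 14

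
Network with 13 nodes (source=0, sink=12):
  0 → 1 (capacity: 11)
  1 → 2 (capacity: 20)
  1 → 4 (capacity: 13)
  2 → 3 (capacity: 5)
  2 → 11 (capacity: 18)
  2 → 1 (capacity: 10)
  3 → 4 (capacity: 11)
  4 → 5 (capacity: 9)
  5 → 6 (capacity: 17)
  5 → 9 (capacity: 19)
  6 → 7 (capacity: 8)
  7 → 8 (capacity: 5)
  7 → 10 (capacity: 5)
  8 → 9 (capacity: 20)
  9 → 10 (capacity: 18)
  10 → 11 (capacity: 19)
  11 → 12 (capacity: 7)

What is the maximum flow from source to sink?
Maximum flow = 7

Max flow: 7

Flow assignment:
  0 → 1: 7/11
  1 → 2: 7/20
  2 → 11: 7/18
  11 → 12: 7/7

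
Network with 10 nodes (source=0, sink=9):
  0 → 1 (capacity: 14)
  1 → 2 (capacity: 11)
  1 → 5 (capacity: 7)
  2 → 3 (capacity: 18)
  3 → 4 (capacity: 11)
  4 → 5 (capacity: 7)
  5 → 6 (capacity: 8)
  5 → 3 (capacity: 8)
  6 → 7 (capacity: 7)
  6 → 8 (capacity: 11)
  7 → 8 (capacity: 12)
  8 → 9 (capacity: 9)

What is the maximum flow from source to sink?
Maximum flow = 8

Max flow: 8

Flow assignment:
  0 → 1: 8/14
  1 → 2: 7/11
  1 → 5: 1/7
  2 → 3: 7/18
  3 → 4: 7/11
  4 → 5: 7/7
  5 → 6: 8/8
  6 → 8: 8/11
  8 → 9: 8/9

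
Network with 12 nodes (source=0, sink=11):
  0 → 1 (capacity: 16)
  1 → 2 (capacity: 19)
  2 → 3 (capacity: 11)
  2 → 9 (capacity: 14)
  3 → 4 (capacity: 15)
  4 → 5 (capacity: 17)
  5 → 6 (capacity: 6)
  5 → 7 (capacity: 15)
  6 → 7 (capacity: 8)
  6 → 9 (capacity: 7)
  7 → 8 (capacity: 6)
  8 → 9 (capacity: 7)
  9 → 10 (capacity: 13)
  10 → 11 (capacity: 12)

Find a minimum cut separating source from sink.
Min cut value = 12, edges: (10,11)

Min cut value: 12
Partition: S = [0, 1, 2, 3, 4, 5, 6, 7, 8, 9, 10], T = [11]
Cut edges: (10,11)

By max-flow min-cut theorem, max flow = min cut = 12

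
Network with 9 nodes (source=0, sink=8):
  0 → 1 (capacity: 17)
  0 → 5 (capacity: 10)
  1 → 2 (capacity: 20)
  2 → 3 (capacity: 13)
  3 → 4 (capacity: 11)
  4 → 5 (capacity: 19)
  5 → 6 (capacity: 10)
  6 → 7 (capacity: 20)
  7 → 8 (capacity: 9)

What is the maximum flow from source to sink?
Maximum flow = 9

Max flow: 9

Flow assignment:
  0 → 1: 9/17
  1 → 2: 9/20
  2 → 3: 9/13
  3 → 4: 9/11
  4 → 5: 9/19
  5 → 6: 9/10
  6 → 7: 9/20
  7 → 8: 9/9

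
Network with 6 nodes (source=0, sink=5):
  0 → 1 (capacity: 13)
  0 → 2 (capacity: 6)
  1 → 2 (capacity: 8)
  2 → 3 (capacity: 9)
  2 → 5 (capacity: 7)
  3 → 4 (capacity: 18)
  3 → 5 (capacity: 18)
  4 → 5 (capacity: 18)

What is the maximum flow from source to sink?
Maximum flow = 14

Max flow: 14

Flow assignment:
  0 → 1: 8/13
  0 → 2: 6/6
  1 → 2: 8/8
  2 → 3: 7/9
  2 → 5: 7/7
  3 → 5: 7/18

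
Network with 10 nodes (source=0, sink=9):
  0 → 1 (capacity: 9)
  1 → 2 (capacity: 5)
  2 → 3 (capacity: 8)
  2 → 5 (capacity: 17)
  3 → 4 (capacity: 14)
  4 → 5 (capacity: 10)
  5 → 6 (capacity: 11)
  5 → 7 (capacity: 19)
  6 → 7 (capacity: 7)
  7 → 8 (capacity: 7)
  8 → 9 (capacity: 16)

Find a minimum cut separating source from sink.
Min cut value = 5, edges: (1,2)

Min cut value: 5
Partition: S = [0, 1], T = [2, 3, 4, 5, 6, 7, 8, 9]
Cut edges: (1,2)

By max-flow min-cut theorem, max flow = min cut = 5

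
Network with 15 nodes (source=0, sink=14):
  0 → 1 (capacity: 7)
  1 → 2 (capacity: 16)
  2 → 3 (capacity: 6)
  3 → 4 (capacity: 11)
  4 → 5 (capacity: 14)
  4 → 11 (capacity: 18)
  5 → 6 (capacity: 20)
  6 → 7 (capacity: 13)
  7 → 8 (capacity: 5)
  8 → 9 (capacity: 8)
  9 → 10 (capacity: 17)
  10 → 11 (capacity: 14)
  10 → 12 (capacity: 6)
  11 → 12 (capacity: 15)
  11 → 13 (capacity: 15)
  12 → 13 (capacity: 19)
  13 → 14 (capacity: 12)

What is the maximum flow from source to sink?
Maximum flow = 6

Max flow: 6

Flow assignment:
  0 → 1: 6/7
  1 → 2: 6/16
  2 → 3: 6/6
  3 → 4: 6/11
  4 → 11: 6/18
  11 → 13: 6/15
  13 → 14: 6/12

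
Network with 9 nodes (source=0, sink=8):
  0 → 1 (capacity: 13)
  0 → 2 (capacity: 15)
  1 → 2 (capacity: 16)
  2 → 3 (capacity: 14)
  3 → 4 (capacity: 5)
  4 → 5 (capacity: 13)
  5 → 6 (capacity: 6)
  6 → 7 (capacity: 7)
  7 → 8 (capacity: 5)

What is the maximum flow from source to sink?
Maximum flow = 5

Max flow: 5

Flow assignment:
  0 → 1: 5/13
  1 → 2: 5/16
  2 → 3: 5/14
  3 → 4: 5/5
  4 → 5: 5/13
  5 → 6: 5/6
  6 → 7: 5/7
  7 → 8: 5/5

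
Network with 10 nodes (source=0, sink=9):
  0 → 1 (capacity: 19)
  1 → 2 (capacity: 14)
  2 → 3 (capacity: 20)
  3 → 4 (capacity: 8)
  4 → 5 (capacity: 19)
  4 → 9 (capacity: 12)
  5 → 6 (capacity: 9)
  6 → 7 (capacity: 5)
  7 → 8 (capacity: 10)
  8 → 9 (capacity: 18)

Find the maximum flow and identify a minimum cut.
Max flow = 8, Min cut edges: (3,4)

Maximum flow: 8
Minimum cut: (3,4)
Partition: S = [0, 1, 2, 3], T = [4, 5, 6, 7, 8, 9]

Max-flow min-cut theorem verified: both equal 8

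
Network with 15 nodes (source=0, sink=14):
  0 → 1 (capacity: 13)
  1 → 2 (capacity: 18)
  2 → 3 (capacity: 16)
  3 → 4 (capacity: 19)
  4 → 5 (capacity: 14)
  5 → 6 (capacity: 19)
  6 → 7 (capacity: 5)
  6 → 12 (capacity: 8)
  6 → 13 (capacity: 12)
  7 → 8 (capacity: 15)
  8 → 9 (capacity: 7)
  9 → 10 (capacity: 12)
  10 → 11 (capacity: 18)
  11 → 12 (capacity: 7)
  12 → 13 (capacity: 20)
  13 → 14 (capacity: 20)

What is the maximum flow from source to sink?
Maximum flow = 13

Max flow: 13

Flow assignment:
  0 → 1: 13/13
  1 → 2: 13/18
  2 → 3: 13/16
  3 → 4: 13/19
  4 → 5: 13/14
  5 → 6: 13/19
  6 → 12: 1/8
  6 → 13: 12/12
  12 → 13: 1/20
  13 → 14: 13/20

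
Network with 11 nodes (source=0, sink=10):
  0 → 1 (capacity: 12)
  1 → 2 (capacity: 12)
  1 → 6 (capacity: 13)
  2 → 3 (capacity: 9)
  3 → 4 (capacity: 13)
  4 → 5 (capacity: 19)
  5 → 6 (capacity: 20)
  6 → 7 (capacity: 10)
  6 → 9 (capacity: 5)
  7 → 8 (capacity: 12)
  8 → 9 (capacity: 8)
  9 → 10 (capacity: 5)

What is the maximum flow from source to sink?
Maximum flow = 5

Max flow: 5

Flow assignment:
  0 → 1: 5/12
  1 → 6: 5/13
  6 → 7: 5/10
  7 → 8: 5/12
  8 → 9: 5/8
  9 → 10: 5/5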